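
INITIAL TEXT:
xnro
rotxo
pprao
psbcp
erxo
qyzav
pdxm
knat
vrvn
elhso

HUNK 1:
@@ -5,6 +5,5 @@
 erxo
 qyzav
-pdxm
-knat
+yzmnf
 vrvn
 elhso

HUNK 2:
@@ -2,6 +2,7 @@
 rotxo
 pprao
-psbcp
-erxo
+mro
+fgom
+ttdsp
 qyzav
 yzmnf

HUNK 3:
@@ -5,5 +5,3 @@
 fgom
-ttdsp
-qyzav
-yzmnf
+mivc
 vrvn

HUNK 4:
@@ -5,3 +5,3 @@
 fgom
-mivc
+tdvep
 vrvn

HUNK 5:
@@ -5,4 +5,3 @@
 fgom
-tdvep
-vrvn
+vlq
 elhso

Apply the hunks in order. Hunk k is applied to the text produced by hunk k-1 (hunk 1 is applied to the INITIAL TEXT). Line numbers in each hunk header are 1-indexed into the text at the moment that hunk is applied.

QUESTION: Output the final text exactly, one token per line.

Hunk 1: at line 5 remove [pdxm,knat] add [yzmnf] -> 9 lines: xnro rotxo pprao psbcp erxo qyzav yzmnf vrvn elhso
Hunk 2: at line 2 remove [psbcp,erxo] add [mro,fgom,ttdsp] -> 10 lines: xnro rotxo pprao mro fgom ttdsp qyzav yzmnf vrvn elhso
Hunk 3: at line 5 remove [ttdsp,qyzav,yzmnf] add [mivc] -> 8 lines: xnro rotxo pprao mro fgom mivc vrvn elhso
Hunk 4: at line 5 remove [mivc] add [tdvep] -> 8 lines: xnro rotxo pprao mro fgom tdvep vrvn elhso
Hunk 5: at line 5 remove [tdvep,vrvn] add [vlq] -> 7 lines: xnro rotxo pprao mro fgom vlq elhso

Answer: xnro
rotxo
pprao
mro
fgom
vlq
elhso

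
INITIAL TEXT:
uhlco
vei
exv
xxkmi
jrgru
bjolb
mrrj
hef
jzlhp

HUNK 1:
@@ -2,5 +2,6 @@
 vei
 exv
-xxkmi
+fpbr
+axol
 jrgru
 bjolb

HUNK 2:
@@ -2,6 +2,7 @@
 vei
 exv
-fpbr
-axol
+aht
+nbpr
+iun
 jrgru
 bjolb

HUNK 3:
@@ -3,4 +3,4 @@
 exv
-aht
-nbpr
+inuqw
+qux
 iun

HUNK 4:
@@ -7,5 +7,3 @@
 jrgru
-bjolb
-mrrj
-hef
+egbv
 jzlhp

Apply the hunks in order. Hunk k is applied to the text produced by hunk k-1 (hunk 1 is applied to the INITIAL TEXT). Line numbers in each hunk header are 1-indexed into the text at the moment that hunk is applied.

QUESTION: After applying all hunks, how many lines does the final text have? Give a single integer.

Hunk 1: at line 2 remove [xxkmi] add [fpbr,axol] -> 10 lines: uhlco vei exv fpbr axol jrgru bjolb mrrj hef jzlhp
Hunk 2: at line 2 remove [fpbr,axol] add [aht,nbpr,iun] -> 11 lines: uhlco vei exv aht nbpr iun jrgru bjolb mrrj hef jzlhp
Hunk 3: at line 3 remove [aht,nbpr] add [inuqw,qux] -> 11 lines: uhlco vei exv inuqw qux iun jrgru bjolb mrrj hef jzlhp
Hunk 4: at line 7 remove [bjolb,mrrj,hef] add [egbv] -> 9 lines: uhlco vei exv inuqw qux iun jrgru egbv jzlhp
Final line count: 9

Answer: 9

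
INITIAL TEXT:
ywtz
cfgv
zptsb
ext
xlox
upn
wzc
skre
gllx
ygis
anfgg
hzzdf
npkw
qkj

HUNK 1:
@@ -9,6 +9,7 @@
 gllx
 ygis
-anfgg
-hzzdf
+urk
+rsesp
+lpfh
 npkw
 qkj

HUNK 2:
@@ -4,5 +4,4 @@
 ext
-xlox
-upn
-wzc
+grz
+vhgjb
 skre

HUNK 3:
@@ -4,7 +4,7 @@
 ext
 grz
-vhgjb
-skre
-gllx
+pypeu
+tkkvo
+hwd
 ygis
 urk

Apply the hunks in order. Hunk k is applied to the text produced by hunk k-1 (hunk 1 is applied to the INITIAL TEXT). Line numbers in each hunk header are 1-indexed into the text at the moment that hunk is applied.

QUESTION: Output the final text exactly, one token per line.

Answer: ywtz
cfgv
zptsb
ext
grz
pypeu
tkkvo
hwd
ygis
urk
rsesp
lpfh
npkw
qkj

Derivation:
Hunk 1: at line 9 remove [anfgg,hzzdf] add [urk,rsesp,lpfh] -> 15 lines: ywtz cfgv zptsb ext xlox upn wzc skre gllx ygis urk rsesp lpfh npkw qkj
Hunk 2: at line 4 remove [xlox,upn,wzc] add [grz,vhgjb] -> 14 lines: ywtz cfgv zptsb ext grz vhgjb skre gllx ygis urk rsesp lpfh npkw qkj
Hunk 3: at line 4 remove [vhgjb,skre,gllx] add [pypeu,tkkvo,hwd] -> 14 lines: ywtz cfgv zptsb ext grz pypeu tkkvo hwd ygis urk rsesp lpfh npkw qkj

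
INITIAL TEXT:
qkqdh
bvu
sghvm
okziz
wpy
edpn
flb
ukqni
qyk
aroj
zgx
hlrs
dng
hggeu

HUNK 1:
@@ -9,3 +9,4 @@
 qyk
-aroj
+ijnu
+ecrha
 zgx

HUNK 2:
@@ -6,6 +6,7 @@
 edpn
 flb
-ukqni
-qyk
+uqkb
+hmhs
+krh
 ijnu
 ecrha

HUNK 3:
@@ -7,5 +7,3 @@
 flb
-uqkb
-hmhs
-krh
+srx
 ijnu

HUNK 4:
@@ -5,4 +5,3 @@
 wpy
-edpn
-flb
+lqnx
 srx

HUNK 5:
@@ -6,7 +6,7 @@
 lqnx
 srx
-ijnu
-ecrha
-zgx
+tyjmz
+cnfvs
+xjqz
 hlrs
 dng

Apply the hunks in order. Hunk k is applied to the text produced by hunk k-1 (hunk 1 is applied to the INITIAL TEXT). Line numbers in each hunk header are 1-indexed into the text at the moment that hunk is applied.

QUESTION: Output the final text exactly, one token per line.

Answer: qkqdh
bvu
sghvm
okziz
wpy
lqnx
srx
tyjmz
cnfvs
xjqz
hlrs
dng
hggeu

Derivation:
Hunk 1: at line 9 remove [aroj] add [ijnu,ecrha] -> 15 lines: qkqdh bvu sghvm okziz wpy edpn flb ukqni qyk ijnu ecrha zgx hlrs dng hggeu
Hunk 2: at line 6 remove [ukqni,qyk] add [uqkb,hmhs,krh] -> 16 lines: qkqdh bvu sghvm okziz wpy edpn flb uqkb hmhs krh ijnu ecrha zgx hlrs dng hggeu
Hunk 3: at line 7 remove [uqkb,hmhs,krh] add [srx] -> 14 lines: qkqdh bvu sghvm okziz wpy edpn flb srx ijnu ecrha zgx hlrs dng hggeu
Hunk 4: at line 5 remove [edpn,flb] add [lqnx] -> 13 lines: qkqdh bvu sghvm okziz wpy lqnx srx ijnu ecrha zgx hlrs dng hggeu
Hunk 5: at line 6 remove [ijnu,ecrha,zgx] add [tyjmz,cnfvs,xjqz] -> 13 lines: qkqdh bvu sghvm okziz wpy lqnx srx tyjmz cnfvs xjqz hlrs dng hggeu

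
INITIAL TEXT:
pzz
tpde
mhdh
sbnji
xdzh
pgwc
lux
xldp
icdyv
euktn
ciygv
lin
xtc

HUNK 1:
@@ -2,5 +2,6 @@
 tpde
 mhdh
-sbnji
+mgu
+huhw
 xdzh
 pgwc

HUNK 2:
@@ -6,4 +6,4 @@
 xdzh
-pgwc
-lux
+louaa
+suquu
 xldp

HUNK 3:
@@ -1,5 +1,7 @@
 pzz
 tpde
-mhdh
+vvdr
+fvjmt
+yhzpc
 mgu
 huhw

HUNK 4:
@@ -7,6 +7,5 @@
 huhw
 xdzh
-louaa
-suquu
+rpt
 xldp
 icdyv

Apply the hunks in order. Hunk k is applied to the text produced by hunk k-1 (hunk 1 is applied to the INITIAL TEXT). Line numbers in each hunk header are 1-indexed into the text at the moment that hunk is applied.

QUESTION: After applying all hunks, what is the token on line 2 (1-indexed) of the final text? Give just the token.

Answer: tpde

Derivation:
Hunk 1: at line 2 remove [sbnji] add [mgu,huhw] -> 14 lines: pzz tpde mhdh mgu huhw xdzh pgwc lux xldp icdyv euktn ciygv lin xtc
Hunk 2: at line 6 remove [pgwc,lux] add [louaa,suquu] -> 14 lines: pzz tpde mhdh mgu huhw xdzh louaa suquu xldp icdyv euktn ciygv lin xtc
Hunk 3: at line 1 remove [mhdh] add [vvdr,fvjmt,yhzpc] -> 16 lines: pzz tpde vvdr fvjmt yhzpc mgu huhw xdzh louaa suquu xldp icdyv euktn ciygv lin xtc
Hunk 4: at line 7 remove [louaa,suquu] add [rpt] -> 15 lines: pzz tpde vvdr fvjmt yhzpc mgu huhw xdzh rpt xldp icdyv euktn ciygv lin xtc
Final line 2: tpde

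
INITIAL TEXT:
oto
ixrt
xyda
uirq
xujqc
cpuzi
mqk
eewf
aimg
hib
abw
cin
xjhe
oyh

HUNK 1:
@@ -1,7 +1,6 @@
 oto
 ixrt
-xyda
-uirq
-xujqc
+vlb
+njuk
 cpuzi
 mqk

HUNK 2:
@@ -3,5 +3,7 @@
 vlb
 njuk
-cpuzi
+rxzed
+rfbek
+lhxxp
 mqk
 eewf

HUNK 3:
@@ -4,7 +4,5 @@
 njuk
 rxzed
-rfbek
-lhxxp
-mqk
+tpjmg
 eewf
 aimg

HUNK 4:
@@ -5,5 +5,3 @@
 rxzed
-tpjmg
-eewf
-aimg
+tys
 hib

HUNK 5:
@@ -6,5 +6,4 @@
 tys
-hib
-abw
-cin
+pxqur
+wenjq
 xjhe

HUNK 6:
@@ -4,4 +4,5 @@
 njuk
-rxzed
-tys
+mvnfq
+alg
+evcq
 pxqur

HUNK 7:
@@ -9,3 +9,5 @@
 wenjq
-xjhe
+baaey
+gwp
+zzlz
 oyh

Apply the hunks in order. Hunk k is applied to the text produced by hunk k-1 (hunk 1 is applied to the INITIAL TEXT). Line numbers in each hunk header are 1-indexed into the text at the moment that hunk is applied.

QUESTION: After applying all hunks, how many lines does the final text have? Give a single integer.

Hunk 1: at line 1 remove [xyda,uirq,xujqc] add [vlb,njuk] -> 13 lines: oto ixrt vlb njuk cpuzi mqk eewf aimg hib abw cin xjhe oyh
Hunk 2: at line 3 remove [cpuzi] add [rxzed,rfbek,lhxxp] -> 15 lines: oto ixrt vlb njuk rxzed rfbek lhxxp mqk eewf aimg hib abw cin xjhe oyh
Hunk 3: at line 4 remove [rfbek,lhxxp,mqk] add [tpjmg] -> 13 lines: oto ixrt vlb njuk rxzed tpjmg eewf aimg hib abw cin xjhe oyh
Hunk 4: at line 5 remove [tpjmg,eewf,aimg] add [tys] -> 11 lines: oto ixrt vlb njuk rxzed tys hib abw cin xjhe oyh
Hunk 5: at line 6 remove [hib,abw,cin] add [pxqur,wenjq] -> 10 lines: oto ixrt vlb njuk rxzed tys pxqur wenjq xjhe oyh
Hunk 6: at line 4 remove [rxzed,tys] add [mvnfq,alg,evcq] -> 11 lines: oto ixrt vlb njuk mvnfq alg evcq pxqur wenjq xjhe oyh
Hunk 7: at line 9 remove [xjhe] add [baaey,gwp,zzlz] -> 13 lines: oto ixrt vlb njuk mvnfq alg evcq pxqur wenjq baaey gwp zzlz oyh
Final line count: 13

Answer: 13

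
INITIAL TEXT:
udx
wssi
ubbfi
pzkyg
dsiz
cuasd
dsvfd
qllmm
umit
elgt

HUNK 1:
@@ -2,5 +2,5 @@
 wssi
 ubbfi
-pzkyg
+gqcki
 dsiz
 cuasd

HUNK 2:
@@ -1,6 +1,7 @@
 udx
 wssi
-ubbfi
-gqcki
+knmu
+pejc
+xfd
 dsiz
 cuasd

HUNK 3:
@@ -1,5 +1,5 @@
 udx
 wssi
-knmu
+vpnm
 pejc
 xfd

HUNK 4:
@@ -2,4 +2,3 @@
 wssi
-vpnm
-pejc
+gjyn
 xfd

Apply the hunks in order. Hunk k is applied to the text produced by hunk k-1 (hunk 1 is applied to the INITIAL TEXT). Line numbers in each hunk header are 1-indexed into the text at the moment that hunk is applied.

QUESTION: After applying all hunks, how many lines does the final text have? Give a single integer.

Answer: 10

Derivation:
Hunk 1: at line 2 remove [pzkyg] add [gqcki] -> 10 lines: udx wssi ubbfi gqcki dsiz cuasd dsvfd qllmm umit elgt
Hunk 2: at line 1 remove [ubbfi,gqcki] add [knmu,pejc,xfd] -> 11 lines: udx wssi knmu pejc xfd dsiz cuasd dsvfd qllmm umit elgt
Hunk 3: at line 1 remove [knmu] add [vpnm] -> 11 lines: udx wssi vpnm pejc xfd dsiz cuasd dsvfd qllmm umit elgt
Hunk 4: at line 2 remove [vpnm,pejc] add [gjyn] -> 10 lines: udx wssi gjyn xfd dsiz cuasd dsvfd qllmm umit elgt
Final line count: 10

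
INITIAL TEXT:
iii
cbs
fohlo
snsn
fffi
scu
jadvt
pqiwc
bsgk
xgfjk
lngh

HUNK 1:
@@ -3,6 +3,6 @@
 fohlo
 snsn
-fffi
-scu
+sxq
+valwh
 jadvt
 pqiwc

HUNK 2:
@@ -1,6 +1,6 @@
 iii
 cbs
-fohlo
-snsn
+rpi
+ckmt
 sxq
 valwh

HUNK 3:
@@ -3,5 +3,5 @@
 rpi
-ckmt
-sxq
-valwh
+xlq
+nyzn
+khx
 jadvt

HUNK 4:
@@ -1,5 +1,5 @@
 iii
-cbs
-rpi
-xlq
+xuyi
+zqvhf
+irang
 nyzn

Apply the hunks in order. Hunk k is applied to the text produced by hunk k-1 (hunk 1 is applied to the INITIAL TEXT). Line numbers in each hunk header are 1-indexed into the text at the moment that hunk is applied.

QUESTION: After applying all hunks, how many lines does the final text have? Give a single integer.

Answer: 11

Derivation:
Hunk 1: at line 3 remove [fffi,scu] add [sxq,valwh] -> 11 lines: iii cbs fohlo snsn sxq valwh jadvt pqiwc bsgk xgfjk lngh
Hunk 2: at line 1 remove [fohlo,snsn] add [rpi,ckmt] -> 11 lines: iii cbs rpi ckmt sxq valwh jadvt pqiwc bsgk xgfjk lngh
Hunk 3: at line 3 remove [ckmt,sxq,valwh] add [xlq,nyzn,khx] -> 11 lines: iii cbs rpi xlq nyzn khx jadvt pqiwc bsgk xgfjk lngh
Hunk 4: at line 1 remove [cbs,rpi,xlq] add [xuyi,zqvhf,irang] -> 11 lines: iii xuyi zqvhf irang nyzn khx jadvt pqiwc bsgk xgfjk lngh
Final line count: 11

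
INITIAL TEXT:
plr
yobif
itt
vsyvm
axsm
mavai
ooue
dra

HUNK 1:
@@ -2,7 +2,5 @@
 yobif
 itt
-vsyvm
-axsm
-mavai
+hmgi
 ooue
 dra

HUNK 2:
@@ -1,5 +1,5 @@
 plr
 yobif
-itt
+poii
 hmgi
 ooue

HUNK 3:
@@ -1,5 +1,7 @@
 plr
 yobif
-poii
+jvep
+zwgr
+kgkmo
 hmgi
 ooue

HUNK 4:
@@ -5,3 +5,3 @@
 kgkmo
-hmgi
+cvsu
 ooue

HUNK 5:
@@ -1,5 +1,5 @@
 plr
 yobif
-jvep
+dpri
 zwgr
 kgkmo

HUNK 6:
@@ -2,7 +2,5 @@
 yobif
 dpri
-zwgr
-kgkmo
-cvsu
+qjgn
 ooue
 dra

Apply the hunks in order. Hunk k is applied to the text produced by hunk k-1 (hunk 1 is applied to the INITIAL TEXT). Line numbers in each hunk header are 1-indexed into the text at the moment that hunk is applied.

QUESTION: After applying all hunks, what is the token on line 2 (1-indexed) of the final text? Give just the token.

Answer: yobif

Derivation:
Hunk 1: at line 2 remove [vsyvm,axsm,mavai] add [hmgi] -> 6 lines: plr yobif itt hmgi ooue dra
Hunk 2: at line 1 remove [itt] add [poii] -> 6 lines: plr yobif poii hmgi ooue dra
Hunk 3: at line 1 remove [poii] add [jvep,zwgr,kgkmo] -> 8 lines: plr yobif jvep zwgr kgkmo hmgi ooue dra
Hunk 4: at line 5 remove [hmgi] add [cvsu] -> 8 lines: plr yobif jvep zwgr kgkmo cvsu ooue dra
Hunk 5: at line 1 remove [jvep] add [dpri] -> 8 lines: plr yobif dpri zwgr kgkmo cvsu ooue dra
Hunk 6: at line 2 remove [zwgr,kgkmo,cvsu] add [qjgn] -> 6 lines: plr yobif dpri qjgn ooue dra
Final line 2: yobif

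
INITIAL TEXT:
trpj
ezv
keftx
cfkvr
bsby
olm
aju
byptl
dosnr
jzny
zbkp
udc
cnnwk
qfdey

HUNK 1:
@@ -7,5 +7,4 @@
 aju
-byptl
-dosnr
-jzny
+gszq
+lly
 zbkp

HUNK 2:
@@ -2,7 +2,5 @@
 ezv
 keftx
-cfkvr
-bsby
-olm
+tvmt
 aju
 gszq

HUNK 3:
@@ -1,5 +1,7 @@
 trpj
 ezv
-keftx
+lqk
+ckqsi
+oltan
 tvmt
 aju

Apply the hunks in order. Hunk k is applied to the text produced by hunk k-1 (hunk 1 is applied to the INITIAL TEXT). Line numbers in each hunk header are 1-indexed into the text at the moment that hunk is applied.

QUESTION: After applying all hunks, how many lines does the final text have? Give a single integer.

Hunk 1: at line 7 remove [byptl,dosnr,jzny] add [gszq,lly] -> 13 lines: trpj ezv keftx cfkvr bsby olm aju gszq lly zbkp udc cnnwk qfdey
Hunk 2: at line 2 remove [cfkvr,bsby,olm] add [tvmt] -> 11 lines: trpj ezv keftx tvmt aju gszq lly zbkp udc cnnwk qfdey
Hunk 3: at line 1 remove [keftx] add [lqk,ckqsi,oltan] -> 13 lines: trpj ezv lqk ckqsi oltan tvmt aju gszq lly zbkp udc cnnwk qfdey
Final line count: 13

Answer: 13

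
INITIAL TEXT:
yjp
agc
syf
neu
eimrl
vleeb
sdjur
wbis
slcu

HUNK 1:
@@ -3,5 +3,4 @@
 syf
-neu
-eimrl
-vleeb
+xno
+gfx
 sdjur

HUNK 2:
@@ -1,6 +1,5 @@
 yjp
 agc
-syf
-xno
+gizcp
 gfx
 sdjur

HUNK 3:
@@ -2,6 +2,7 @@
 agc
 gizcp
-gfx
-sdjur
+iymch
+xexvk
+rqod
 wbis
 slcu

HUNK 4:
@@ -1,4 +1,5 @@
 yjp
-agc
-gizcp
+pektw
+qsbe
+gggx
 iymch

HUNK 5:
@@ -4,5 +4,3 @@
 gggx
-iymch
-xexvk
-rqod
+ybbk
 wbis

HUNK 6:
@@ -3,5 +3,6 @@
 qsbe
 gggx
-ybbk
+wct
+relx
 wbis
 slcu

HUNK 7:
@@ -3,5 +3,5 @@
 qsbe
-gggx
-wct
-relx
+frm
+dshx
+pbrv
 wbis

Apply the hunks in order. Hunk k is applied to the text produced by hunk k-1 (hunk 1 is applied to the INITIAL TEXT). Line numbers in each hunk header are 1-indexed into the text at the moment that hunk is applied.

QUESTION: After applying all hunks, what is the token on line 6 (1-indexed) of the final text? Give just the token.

Answer: pbrv

Derivation:
Hunk 1: at line 3 remove [neu,eimrl,vleeb] add [xno,gfx] -> 8 lines: yjp agc syf xno gfx sdjur wbis slcu
Hunk 2: at line 1 remove [syf,xno] add [gizcp] -> 7 lines: yjp agc gizcp gfx sdjur wbis slcu
Hunk 3: at line 2 remove [gfx,sdjur] add [iymch,xexvk,rqod] -> 8 lines: yjp agc gizcp iymch xexvk rqod wbis slcu
Hunk 4: at line 1 remove [agc,gizcp] add [pektw,qsbe,gggx] -> 9 lines: yjp pektw qsbe gggx iymch xexvk rqod wbis slcu
Hunk 5: at line 4 remove [iymch,xexvk,rqod] add [ybbk] -> 7 lines: yjp pektw qsbe gggx ybbk wbis slcu
Hunk 6: at line 3 remove [ybbk] add [wct,relx] -> 8 lines: yjp pektw qsbe gggx wct relx wbis slcu
Hunk 7: at line 3 remove [gggx,wct,relx] add [frm,dshx,pbrv] -> 8 lines: yjp pektw qsbe frm dshx pbrv wbis slcu
Final line 6: pbrv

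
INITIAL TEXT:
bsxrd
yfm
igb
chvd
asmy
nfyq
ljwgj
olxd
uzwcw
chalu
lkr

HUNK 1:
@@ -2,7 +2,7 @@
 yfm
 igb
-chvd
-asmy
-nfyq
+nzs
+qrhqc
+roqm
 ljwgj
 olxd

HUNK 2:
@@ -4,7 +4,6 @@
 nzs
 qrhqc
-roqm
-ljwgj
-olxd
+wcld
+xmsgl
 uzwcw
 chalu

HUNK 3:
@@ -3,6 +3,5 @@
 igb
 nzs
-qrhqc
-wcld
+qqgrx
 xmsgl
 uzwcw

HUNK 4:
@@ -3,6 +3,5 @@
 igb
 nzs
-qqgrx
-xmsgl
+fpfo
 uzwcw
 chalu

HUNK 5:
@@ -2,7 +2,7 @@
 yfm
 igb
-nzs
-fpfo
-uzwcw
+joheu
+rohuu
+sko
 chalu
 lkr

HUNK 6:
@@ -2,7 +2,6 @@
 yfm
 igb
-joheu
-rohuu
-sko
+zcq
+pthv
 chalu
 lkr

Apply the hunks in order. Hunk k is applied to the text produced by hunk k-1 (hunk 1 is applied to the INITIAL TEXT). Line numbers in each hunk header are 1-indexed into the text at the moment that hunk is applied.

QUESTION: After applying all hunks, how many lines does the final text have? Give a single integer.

Answer: 7

Derivation:
Hunk 1: at line 2 remove [chvd,asmy,nfyq] add [nzs,qrhqc,roqm] -> 11 lines: bsxrd yfm igb nzs qrhqc roqm ljwgj olxd uzwcw chalu lkr
Hunk 2: at line 4 remove [roqm,ljwgj,olxd] add [wcld,xmsgl] -> 10 lines: bsxrd yfm igb nzs qrhqc wcld xmsgl uzwcw chalu lkr
Hunk 3: at line 3 remove [qrhqc,wcld] add [qqgrx] -> 9 lines: bsxrd yfm igb nzs qqgrx xmsgl uzwcw chalu lkr
Hunk 4: at line 3 remove [qqgrx,xmsgl] add [fpfo] -> 8 lines: bsxrd yfm igb nzs fpfo uzwcw chalu lkr
Hunk 5: at line 2 remove [nzs,fpfo,uzwcw] add [joheu,rohuu,sko] -> 8 lines: bsxrd yfm igb joheu rohuu sko chalu lkr
Hunk 6: at line 2 remove [joheu,rohuu,sko] add [zcq,pthv] -> 7 lines: bsxrd yfm igb zcq pthv chalu lkr
Final line count: 7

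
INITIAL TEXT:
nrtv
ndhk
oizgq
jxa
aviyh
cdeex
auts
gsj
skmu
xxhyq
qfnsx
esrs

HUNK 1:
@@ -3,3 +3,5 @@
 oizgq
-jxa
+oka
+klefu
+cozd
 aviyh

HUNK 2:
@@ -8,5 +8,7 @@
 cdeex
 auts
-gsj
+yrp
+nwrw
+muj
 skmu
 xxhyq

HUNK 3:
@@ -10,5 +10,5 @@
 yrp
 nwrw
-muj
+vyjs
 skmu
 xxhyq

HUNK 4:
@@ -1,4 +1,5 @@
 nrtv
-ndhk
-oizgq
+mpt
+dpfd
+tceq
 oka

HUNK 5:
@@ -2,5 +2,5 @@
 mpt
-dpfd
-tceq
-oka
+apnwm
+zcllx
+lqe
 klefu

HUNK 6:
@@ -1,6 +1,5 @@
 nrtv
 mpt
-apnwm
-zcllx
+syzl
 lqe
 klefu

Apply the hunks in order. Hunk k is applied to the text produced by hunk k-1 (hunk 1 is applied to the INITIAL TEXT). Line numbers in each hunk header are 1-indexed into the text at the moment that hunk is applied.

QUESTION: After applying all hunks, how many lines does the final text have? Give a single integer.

Hunk 1: at line 3 remove [jxa] add [oka,klefu,cozd] -> 14 lines: nrtv ndhk oizgq oka klefu cozd aviyh cdeex auts gsj skmu xxhyq qfnsx esrs
Hunk 2: at line 8 remove [gsj] add [yrp,nwrw,muj] -> 16 lines: nrtv ndhk oizgq oka klefu cozd aviyh cdeex auts yrp nwrw muj skmu xxhyq qfnsx esrs
Hunk 3: at line 10 remove [muj] add [vyjs] -> 16 lines: nrtv ndhk oizgq oka klefu cozd aviyh cdeex auts yrp nwrw vyjs skmu xxhyq qfnsx esrs
Hunk 4: at line 1 remove [ndhk,oizgq] add [mpt,dpfd,tceq] -> 17 lines: nrtv mpt dpfd tceq oka klefu cozd aviyh cdeex auts yrp nwrw vyjs skmu xxhyq qfnsx esrs
Hunk 5: at line 2 remove [dpfd,tceq,oka] add [apnwm,zcllx,lqe] -> 17 lines: nrtv mpt apnwm zcllx lqe klefu cozd aviyh cdeex auts yrp nwrw vyjs skmu xxhyq qfnsx esrs
Hunk 6: at line 1 remove [apnwm,zcllx] add [syzl] -> 16 lines: nrtv mpt syzl lqe klefu cozd aviyh cdeex auts yrp nwrw vyjs skmu xxhyq qfnsx esrs
Final line count: 16

Answer: 16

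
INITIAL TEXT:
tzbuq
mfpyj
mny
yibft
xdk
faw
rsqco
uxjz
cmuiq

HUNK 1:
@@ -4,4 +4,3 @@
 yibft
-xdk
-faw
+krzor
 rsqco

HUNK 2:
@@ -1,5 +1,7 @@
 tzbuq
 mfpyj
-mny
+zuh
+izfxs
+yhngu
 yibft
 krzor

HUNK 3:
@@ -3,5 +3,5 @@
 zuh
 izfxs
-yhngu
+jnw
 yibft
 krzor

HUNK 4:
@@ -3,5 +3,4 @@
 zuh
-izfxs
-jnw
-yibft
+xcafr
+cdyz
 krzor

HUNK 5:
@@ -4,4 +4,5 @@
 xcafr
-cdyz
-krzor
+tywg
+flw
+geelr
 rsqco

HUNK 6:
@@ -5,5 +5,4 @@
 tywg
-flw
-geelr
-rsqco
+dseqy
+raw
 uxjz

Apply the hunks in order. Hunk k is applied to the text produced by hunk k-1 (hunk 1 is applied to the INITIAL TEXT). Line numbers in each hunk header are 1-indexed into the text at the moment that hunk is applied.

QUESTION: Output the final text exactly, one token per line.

Hunk 1: at line 4 remove [xdk,faw] add [krzor] -> 8 lines: tzbuq mfpyj mny yibft krzor rsqco uxjz cmuiq
Hunk 2: at line 1 remove [mny] add [zuh,izfxs,yhngu] -> 10 lines: tzbuq mfpyj zuh izfxs yhngu yibft krzor rsqco uxjz cmuiq
Hunk 3: at line 3 remove [yhngu] add [jnw] -> 10 lines: tzbuq mfpyj zuh izfxs jnw yibft krzor rsqco uxjz cmuiq
Hunk 4: at line 3 remove [izfxs,jnw,yibft] add [xcafr,cdyz] -> 9 lines: tzbuq mfpyj zuh xcafr cdyz krzor rsqco uxjz cmuiq
Hunk 5: at line 4 remove [cdyz,krzor] add [tywg,flw,geelr] -> 10 lines: tzbuq mfpyj zuh xcafr tywg flw geelr rsqco uxjz cmuiq
Hunk 6: at line 5 remove [flw,geelr,rsqco] add [dseqy,raw] -> 9 lines: tzbuq mfpyj zuh xcafr tywg dseqy raw uxjz cmuiq

Answer: tzbuq
mfpyj
zuh
xcafr
tywg
dseqy
raw
uxjz
cmuiq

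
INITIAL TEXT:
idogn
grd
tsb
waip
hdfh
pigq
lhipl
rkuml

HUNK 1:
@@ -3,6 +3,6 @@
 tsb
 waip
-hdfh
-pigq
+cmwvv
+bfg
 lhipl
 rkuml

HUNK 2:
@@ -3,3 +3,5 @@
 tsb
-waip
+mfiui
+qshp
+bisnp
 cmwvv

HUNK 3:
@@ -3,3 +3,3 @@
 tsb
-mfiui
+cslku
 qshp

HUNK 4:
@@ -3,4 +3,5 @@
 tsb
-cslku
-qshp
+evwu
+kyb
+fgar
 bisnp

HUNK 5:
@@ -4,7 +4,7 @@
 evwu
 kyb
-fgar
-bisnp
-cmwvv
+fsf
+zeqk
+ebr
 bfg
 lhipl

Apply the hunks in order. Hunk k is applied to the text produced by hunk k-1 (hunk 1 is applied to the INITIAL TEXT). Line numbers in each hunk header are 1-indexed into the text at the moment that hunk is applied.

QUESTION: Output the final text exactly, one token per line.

Answer: idogn
grd
tsb
evwu
kyb
fsf
zeqk
ebr
bfg
lhipl
rkuml

Derivation:
Hunk 1: at line 3 remove [hdfh,pigq] add [cmwvv,bfg] -> 8 lines: idogn grd tsb waip cmwvv bfg lhipl rkuml
Hunk 2: at line 3 remove [waip] add [mfiui,qshp,bisnp] -> 10 lines: idogn grd tsb mfiui qshp bisnp cmwvv bfg lhipl rkuml
Hunk 3: at line 3 remove [mfiui] add [cslku] -> 10 lines: idogn grd tsb cslku qshp bisnp cmwvv bfg lhipl rkuml
Hunk 4: at line 3 remove [cslku,qshp] add [evwu,kyb,fgar] -> 11 lines: idogn grd tsb evwu kyb fgar bisnp cmwvv bfg lhipl rkuml
Hunk 5: at line 4 remove [fgar,bisnp,cmwvv] add [fsf,zeqk,ebr] -> 11 lines: idogn grd tsb evwu kyb fsf zeqk ebr bfg lhipl rkuml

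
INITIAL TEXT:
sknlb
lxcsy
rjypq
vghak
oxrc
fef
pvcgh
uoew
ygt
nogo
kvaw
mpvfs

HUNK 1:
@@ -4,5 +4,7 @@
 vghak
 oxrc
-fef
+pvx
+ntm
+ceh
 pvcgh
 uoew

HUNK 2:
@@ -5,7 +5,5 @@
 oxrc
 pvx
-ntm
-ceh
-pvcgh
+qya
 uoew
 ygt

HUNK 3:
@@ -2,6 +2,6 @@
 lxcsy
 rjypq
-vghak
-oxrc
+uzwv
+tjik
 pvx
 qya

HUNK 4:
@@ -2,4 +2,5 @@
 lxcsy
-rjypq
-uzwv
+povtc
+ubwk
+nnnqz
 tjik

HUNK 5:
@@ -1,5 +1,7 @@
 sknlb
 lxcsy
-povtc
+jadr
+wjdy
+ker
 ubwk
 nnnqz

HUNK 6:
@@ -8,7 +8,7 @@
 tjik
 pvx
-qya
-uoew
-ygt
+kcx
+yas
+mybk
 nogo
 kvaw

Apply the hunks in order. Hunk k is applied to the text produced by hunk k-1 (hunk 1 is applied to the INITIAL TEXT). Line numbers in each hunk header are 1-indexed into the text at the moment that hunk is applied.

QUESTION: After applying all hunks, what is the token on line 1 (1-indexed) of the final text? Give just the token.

Answer: sknlb

Derivation:
Hunk 1: at line 4 remove [fef] add [pvx,ntm,ceh] -> 14 lines: sknlb lxcsy rjypq vghak oxrc pvx ntm ceh pvcgh uoew ygt nogo kvaw mpvfs
Hunk 2: at line 5 remove [ntm,ceh,pvcgh] add [qya] -> 12 lines: sknlb lxcsy rjypq vghak oxrc pvx qya uoew ygt nogo kvaw mpvfs
Hunk 3: at line 2 remove [vghak,oxrc] add [uzwv,tjik] -> 12 lines: sknlb lxcsy rjypq uzwv tjik pvx qya uoew ygt nogo kvaw mpvfs
Hunk 4: at line 2 remove [rjypq,uzwv] add [povtc,ubwk,nnnqz] -> 13 lines: sknlb lxcsy povtc ubwk nnnqz tjik pvx qya uoew ygt nogo kvaw mpvfs
Hunk 5: at line 1 remove [povtc] add [jadr,wjdy,ker] -> 15 lines: sknlb lxcsy jadr wjdy ker ubwk nnnqz tjik pvx qya uoew ygt nogo kvaw mpvfs
Hunk 6: at line 8 remove [qya,uoew,ygt] add [kcx,yas,mybk] -> 15 lines: sknlb lxcsy jadr wjdy ker ubwk nnnqz tjik pvx kcx yas mybk nogo kvaw mpvfs
Final line 1: sknlb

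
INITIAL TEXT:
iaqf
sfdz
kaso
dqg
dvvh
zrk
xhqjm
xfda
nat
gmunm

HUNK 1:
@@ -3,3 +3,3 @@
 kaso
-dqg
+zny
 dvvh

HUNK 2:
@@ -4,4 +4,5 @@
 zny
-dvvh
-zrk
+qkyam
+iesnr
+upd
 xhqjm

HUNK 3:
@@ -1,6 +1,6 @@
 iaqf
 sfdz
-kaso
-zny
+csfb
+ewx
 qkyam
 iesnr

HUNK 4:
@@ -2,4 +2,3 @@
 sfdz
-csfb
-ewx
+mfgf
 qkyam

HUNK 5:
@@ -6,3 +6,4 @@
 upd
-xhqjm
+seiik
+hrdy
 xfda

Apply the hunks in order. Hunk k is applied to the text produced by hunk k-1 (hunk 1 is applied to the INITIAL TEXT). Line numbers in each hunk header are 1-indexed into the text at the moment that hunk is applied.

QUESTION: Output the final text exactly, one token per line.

Hunk 1: at line 3 remove [dqg] add [zny] -> 10 lines: iaqf sfdz kaso zny dvvh zrk xhqjm xfda nat gmunm
Hunk 2: at line 4 remove [dvvh,zrk] add [qkyam,iesnr,upd] -> 11 lines: iaqf sfdz kaso zny qkyam iesnr upd xhqjm xfda nat gmunm
Hunk 3: at line 1 remove [kaso,zny] add [csfb,ewx] -> 11 lines: iaqf sfdz csfb ewx qkyam iesnr upd xhqjm xfda nat gmunm
Hunk 4: at line 2 remove [csfb,ewx] add [mfgf] -> 10 lines: iaqf sfdz mfgf qkyam iesnr upd xhqjm xfda nat gmunm
Hunk 5: at line 6 remove [xhqjm] add [seiik,hrdy] -> 11 lines: iaqf sfdz mfgf qkyam iesnr upd seiik hrdy xfda nat gmunm

Answer: iaqf
sfdz
mfgf
qkyam
iesnr
upd
seiik
hrdy
xfda
nat
gmunm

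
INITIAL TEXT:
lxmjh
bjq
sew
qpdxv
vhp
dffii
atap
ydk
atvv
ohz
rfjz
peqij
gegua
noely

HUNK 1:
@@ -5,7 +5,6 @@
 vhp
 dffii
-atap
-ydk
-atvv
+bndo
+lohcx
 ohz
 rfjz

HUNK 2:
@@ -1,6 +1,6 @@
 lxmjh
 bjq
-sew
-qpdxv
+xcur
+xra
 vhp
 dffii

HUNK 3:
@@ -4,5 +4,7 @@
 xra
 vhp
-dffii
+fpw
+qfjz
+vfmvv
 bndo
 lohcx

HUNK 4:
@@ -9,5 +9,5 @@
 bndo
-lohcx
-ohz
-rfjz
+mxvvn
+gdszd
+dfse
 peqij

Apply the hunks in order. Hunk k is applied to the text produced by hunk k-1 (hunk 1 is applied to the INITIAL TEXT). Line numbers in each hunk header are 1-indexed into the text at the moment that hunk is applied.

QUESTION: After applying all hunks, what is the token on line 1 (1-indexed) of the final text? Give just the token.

Answer: lxmjh

Derivation:
Hunk 1: at line 5 remove [atap,ydk,atvv] add [bndo,lohcx] -> 13 lines: lxmjh bjq sew qpdxv vhp dffii bndo lohcx ohz rfjz peqij gegua noely
Hunk 2: at line 1 remove [sew,qpdxv] add [xcur,xra] -> 13 lines: lxmjh bjq xcur xra vhp dffii bndo lohcx ohz rfjz peqij gegua noely
Hunk 3: at line 4 remove [dffii] add [fpw,qfjz,vfmvv] -> 15 lines: lxmjh bjq xcur xra vhp fpw qfjz vfmvv bndo lohcx ohz rfjz peqij gegua noely
Hunk 4: at line 9 remove [lohcx,ohz,rfjz] add [mxvvn,gdszd,dfse] -> 15 lines: lxmjh bjq xcur xra vhp fpw qfjz vfmvv bndo mxvvn gdszd dfse peqij gegua noely
Final line 1: lxmjh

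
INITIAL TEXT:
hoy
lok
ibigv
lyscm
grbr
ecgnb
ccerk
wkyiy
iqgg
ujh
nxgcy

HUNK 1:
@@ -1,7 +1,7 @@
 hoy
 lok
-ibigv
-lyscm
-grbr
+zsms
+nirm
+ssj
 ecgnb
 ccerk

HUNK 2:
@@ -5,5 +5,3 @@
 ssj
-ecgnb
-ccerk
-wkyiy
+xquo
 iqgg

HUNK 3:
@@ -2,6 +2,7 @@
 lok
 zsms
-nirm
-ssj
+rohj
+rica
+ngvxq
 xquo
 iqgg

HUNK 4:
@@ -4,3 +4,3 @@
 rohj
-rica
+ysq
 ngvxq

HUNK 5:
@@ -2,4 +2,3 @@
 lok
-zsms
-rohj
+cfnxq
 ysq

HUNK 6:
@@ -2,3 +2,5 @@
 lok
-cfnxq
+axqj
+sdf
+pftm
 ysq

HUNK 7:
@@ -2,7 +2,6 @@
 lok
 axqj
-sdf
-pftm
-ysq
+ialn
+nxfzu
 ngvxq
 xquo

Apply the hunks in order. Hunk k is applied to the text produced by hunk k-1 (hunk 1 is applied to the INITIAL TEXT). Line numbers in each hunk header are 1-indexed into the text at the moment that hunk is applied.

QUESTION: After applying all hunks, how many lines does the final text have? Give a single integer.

Answer: 10

Derivation:
Hunk 1: at line 1 remove [ibigv,lyscm,grbr] add [zsms,nirm,ssj] -> 11 lines: hoy lok zsms nirm ssj ecgnb ccerk wkyiy iqgg ujh nxgcy
Hunk 2: at line 5 remove [ecgnb,ccerk,wkyiy] add [xquo] -> 9 lines: hoy lok zsms nirm ssj xquo iqgg ujh nxgcy
Hunk 3: at line 2 remove [nirm,ssj] add [rohj,rica,ngvxq] -> 10 lines: hoy lok zsms rohj rica ngvxq xquo iqgg ujh nxgcy
Hunk 4: at line 4 remove [rica] add [ysq] -> 10 lines: hoy lok zsms rohj ysq ngvxq xquo iqgg ujh nxgcy
Hunk 5: at line 2 remove [zsms,rohj] add [cfnxq] -> 9 lines: hoy lok cfnxq ysq ngvxq xquo iqgg ujh nxgcy
Hunk 6: at line 2 remove [cfnxq] add [axqj,sdf,pftm] -> 11 lines: hoy lok axqj sdf pftm ysq ngvxq xquo iqgg ujh nxgcy
Hunk 7: at line 2 remove [sdf,pftm,ysq] add [ialn,nxfzu] -> 10 lines: hoy lok axqj ialn nxfzu ngvxq xquo iqgg ujh nxgcy
Final line count: 10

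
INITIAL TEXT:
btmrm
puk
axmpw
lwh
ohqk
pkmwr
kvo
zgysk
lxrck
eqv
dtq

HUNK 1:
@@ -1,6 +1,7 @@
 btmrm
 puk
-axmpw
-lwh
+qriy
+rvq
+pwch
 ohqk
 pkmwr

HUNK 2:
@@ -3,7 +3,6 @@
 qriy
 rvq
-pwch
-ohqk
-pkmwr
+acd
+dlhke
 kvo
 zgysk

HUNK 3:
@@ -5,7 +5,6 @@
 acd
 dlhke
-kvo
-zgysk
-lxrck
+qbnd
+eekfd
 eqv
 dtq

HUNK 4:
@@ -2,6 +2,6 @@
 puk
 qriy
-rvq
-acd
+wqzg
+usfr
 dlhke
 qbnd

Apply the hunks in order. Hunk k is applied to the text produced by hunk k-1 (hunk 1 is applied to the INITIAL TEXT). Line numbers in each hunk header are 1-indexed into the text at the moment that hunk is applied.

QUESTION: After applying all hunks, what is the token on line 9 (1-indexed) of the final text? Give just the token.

Answer: eqv

Derivation:
Hunk 1: at line 1 remove [axmpw,lwh] add [qriy,rvq,pwch] -> 12 lines: btmrm puk qriy rvq pwch ohqk pkmwr kvo zgysk lxrck eqv dtq
Hunk 2: at line 3 remove [pwch,ohqk,pkmwr] add [acd,dlhke] -> 11 lines: btmrm puk qriy rvq acd dlhke kvo zgysk lxrck eqv dtq
Hunk 3: at line 5 remove [kvo,zgysk,lxrck] add [qbnd,eekfd] -> 10 lines: btmrm puk qriy rvq acd dlhke qbnd eekfd eqv dtq
Hunk 4: at line 2 remove [rvq,acd] add [wqzg,usfr] -> 10 lines: btmrm puk qriy wqzg usfr dlhke qbnd eekfd eqv dtq
Final line 9: eqv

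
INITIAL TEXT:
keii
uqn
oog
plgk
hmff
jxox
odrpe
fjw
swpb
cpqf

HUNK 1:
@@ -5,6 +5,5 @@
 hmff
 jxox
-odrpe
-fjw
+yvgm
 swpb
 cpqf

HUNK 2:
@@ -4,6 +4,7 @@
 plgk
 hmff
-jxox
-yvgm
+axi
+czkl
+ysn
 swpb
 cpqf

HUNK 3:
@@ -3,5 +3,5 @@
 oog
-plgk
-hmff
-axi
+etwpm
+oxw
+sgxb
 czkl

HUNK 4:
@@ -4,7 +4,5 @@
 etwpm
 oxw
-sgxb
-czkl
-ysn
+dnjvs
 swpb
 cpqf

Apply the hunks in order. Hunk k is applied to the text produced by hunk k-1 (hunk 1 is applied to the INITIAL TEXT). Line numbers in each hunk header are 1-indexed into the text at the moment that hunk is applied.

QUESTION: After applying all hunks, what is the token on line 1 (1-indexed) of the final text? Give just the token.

Hunk 1: at line 5 remove [odrpe,fjw] add [yvgm] -> 9 lines: keii uqn oog plgk hmff jxox yvgm swpb cpqf
Hunk 2: at line 4 remove [jxox,yvgm] add [axi,czkl,ysn] -> 10 lines: keii uqn oog plgk hmff axi czkl ysn swpb cpqf
Hunk 3: at line 3 remove [plgk,hmff,axi] add [etwpm,oxw,sgxb] -> 10 lines: keii uqn oog etwpm oxw sgxb czkl ysn swpb cpqf
Hunk 4: at line 4 remove [sgxb,czkl,ysn] add [dnjvs] -> 8 lines: keii uqn oog etwpm oxw dnjvs swpb cpqf
Final line 1: keii

Answer: keii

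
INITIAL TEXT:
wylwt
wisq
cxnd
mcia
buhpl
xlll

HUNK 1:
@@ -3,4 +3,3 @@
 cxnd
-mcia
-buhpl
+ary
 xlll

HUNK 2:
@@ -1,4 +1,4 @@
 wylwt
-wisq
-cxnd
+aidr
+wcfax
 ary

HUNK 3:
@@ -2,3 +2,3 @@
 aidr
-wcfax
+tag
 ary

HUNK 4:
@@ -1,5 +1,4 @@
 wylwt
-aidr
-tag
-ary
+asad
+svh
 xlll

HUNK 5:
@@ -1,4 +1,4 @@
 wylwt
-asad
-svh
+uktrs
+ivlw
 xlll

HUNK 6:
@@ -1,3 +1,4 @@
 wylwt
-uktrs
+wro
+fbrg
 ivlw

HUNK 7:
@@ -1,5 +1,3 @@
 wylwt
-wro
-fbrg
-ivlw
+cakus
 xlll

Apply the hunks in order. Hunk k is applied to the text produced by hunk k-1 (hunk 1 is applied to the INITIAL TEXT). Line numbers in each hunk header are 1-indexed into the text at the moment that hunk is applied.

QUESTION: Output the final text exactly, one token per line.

Answer: wylwt
cakus
xlll

Derivation:
Hunk 1: at line 3 remove [mcia,buhpl] add [ary] -> 5 lines: wylwt wisq cxnd ary xlll
Hunk 2: at line 1 remove [wisq,cxnd] add [aidr,wcfax] -> 5 lines: wylwt aidr wcfax ary xlll
Hunk 3: at line 2 remove [wcfax] add [tag] -> 5 lines: wylwt aidr tag ary xlll
Hunk 4: at line 1 remove [aidr,tag,ary] add [asad,svh] -> 4 lines: wylwt asad svh xlll
Hunk 5: at line 1 remove [asad,svh] add [uktrs,ivlw] -> 4 lines: wylwt uktrs ivlw xlll
Hunk 6: at line 1 remove [uktrs] add [wro,fbrg] -> 5 lines: wylwt wro fbrg ivlw xlll
Hunk 7: at line 1 remove [wro,fbrg,ivlw] add [cakus] -> 3 lines: wylwt cakus xlll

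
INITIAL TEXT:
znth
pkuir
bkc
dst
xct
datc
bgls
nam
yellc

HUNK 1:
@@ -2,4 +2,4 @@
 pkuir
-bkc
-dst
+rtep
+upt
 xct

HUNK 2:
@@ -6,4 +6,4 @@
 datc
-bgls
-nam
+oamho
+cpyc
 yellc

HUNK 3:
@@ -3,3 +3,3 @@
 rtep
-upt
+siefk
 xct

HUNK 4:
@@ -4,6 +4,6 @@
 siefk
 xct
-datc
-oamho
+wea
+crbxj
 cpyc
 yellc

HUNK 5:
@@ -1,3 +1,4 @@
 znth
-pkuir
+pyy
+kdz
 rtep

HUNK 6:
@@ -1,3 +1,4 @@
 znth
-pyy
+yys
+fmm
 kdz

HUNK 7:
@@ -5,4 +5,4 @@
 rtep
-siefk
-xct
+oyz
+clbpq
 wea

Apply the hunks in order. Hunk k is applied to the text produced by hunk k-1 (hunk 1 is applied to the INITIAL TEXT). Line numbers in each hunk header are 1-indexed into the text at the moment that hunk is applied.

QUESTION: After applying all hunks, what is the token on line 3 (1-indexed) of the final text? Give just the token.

Hunk 1: at line 2 remove [bkc,dst] add [rtep,upt] -> 9 lines: znth pkuir rtep upt xct datc bgls nam yellc
Hunk 2: at line 6 remove [bgls,nam] add [oamho,cpyc] -> 9 lines: znth pkuir rtep upt xct datc oamho cpyc yellc
Hunk 3: at line 3 remove [upt] add [siefk] -> 9 lines: znth pkuir rtep siefk xct datc oamho cpyc yellc
Hunk 4: at line 4 remove [datc,oamho] add [wea,crbxj] -> 9 lines: znth pkuir rtep siefk xct wea crbxj cpyc yellc
Hunk 5: at line 1 remove [pkuir] add [pyy,kdz] -> 10 lines: znth pyy kdz rtep siefk xct wea crbxj cpyc yellc
Hunk 6: at line 1 remove [pyy] add [yys,fmm] -> 11 lines: znth yys fmm kdz rtep siefk xct wea crbxj cpyc yellc
Hunk 7: at line 5 remove [siefk,xct] add [oyz,clbpq] -> 11 lines: znth yys fmm kdz rtep oyz clbpq wea crbxj cpyc yellc
Final line 3: fmm

Answer: fmm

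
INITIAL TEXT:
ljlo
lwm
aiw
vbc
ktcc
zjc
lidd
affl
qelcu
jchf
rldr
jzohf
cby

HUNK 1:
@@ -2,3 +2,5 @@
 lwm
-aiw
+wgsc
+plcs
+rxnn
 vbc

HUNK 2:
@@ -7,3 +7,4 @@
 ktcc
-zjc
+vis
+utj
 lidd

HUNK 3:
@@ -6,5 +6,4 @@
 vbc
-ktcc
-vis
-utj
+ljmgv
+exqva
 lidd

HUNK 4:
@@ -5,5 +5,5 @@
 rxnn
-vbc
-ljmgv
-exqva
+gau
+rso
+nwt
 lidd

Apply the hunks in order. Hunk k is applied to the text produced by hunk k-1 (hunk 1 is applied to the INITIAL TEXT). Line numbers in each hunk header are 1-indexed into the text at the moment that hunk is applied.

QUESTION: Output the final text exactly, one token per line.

Hunk 1: at line 2 remove [aiw] add [wgsc,plcs,rxnn] -> 15 lines: ljlo lwm wgsc plcs rxnn vbc ktcc zjc lidd affl qelcu jchf rldr jzohf cby
Hunk 2: at line 7 remove [zjc] add [vis,utj] -> 16 lines: ljlo lwm wgsc plcs rxnn vbc ktcc vis utj lidd affl qelcu jchf rldr jzohf cby
Hunk 3: at line 6 remove [ktcc,vis,utj] add [ljmgv,exqva] -> 15 lines: ljlo lwm wgsc plcs rxnn vbc ljmgv exqva lidd affl qelcu jchf rldr jzohf cby
Hunk 4: at line 5 remove [vbc,ljmgv,exqva] add [gau,rso,nwt] -> 15 lines: ljlo lwm wgsc plcs rxnn gau rso nwt lidd affl qelcu jchf rldr jzohf cby

Answer: ljlo
lwm
wgsc
plcs
rxnn
gau
rso
nwt
lidd
affl
qelcu
jchf
rldr
jzohf
cby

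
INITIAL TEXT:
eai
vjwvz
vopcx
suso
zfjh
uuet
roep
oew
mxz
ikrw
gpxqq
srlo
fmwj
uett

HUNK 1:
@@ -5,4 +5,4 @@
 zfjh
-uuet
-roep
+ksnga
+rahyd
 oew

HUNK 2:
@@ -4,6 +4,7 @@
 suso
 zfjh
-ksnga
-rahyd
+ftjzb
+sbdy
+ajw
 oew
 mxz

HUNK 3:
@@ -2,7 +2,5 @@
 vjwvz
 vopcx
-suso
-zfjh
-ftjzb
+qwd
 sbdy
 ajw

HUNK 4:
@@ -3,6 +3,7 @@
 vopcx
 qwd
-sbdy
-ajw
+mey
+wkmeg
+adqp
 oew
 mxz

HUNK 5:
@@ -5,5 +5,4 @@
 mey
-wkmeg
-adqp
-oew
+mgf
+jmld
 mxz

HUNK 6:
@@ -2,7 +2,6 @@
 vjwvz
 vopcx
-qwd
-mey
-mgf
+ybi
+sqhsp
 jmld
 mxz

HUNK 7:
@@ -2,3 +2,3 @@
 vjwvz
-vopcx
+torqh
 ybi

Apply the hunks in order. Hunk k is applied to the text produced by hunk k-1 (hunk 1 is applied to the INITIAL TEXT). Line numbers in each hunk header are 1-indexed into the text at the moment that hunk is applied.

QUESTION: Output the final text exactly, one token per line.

Answer: eai
vjwvz
torqh
ybi
sqhsp
jmld
mxz
ikrw
gpxqq
srlo
fmwj
uett

Derivation:
Hunk 1: at line 5 remove [uuet,roep] add [ksnga,rahyd] -> 14 lines: eai vjwvz vopcx suso zfjh ksnga rahyd oew mxz ikrw gpxqq srlo fmwj uett
Hunk 2: at line 4 remove [ksnga,rahyd] add [ftjzb,sbdy,ajw] -> 15 lines: eai vjwvz vopcx suso zfjh ftjzb sbdy ajw oew mxz ikrw gpxqq srlo fmwj uett
Hunk 3: at line 2 remove [suso,zfjh,ftjzb] add [qwd] -> 13 lines: eai vjwvz vopcx qwd sbdy ajw oew mxz ikrw gpxqq srlo fmwj uett
Hunk 4: at line 3 remove [sbdy,ajw] add [mey,wkmeg,adqp] -> 14 lines: eai vjwvz vopcx qwd mey wkmeg adqp oew mxz ikrw gpxqq srlo fmwj uett
Hunk 5: at line 5 remove [wkmeg,adqp,oew] add [mgf,jmld] -> 13 lines: eai vjwvz vopcx qwd mey mgf jmld mxz ikrw gpxqq srlo fmwj uett
Hunk 6: at line 2 remove [qwd,mey,mgf] add [ybi,sqhsp] -> 12 lines: eai vjwvz vopcx ybi sqhsp jmld mxz ikrw gpxqq srlo fmwj uett
Hunk 7: at line 2 remove [vopcx] add [torqh] -> 12 lines: eai vjwvz torqh ybi sqhsp jmld mxz ikrw gpxqq srlo fmwj uett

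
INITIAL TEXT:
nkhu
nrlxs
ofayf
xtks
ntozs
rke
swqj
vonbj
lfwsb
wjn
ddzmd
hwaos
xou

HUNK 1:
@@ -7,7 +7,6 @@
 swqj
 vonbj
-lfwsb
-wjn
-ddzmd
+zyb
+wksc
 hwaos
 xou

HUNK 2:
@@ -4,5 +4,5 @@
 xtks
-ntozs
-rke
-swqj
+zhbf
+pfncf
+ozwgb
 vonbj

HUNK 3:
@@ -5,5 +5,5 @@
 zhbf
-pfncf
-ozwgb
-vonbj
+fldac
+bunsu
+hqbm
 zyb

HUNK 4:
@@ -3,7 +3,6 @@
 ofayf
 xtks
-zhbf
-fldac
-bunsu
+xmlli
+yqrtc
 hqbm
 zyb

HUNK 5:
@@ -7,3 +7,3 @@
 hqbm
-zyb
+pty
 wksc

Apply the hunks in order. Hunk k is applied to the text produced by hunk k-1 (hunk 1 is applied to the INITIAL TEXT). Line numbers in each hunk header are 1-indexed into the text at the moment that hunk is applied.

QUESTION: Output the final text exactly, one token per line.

Answer: nkhu
nrlxs
ofayf
xtks
xmlli
yqrtc
hqbm
pty
wksc
hwaos
xou

Derivation:
Hunk 1: at line 7 remove [lfwsb,wjn,ddzmd] add [zyb,wksc] -> 12 lines: nkhu nrlxs ofayf xtks ntozs rke swqj vonbj zyb wksc hwaos xou
Hunk 2: at line 4 remove [ntozs,rke,swqj] add [zhbf,pfncf,ozwgb] -> 12 lines: nkhu nrlxs ofayf xtks zhbf pfncf ozwgb vonbj zyb wksc hwaos xou
Hunk 3: at line 5 remove [pfncf,ozwgb,vonbj] add [fldac,bunsu,hqbm] -> 12 lines: nkhu nrlxs ofayf xtks zhbf fldac bunsu hqbm zyb wksc hwaos xou
Hunk 4: at line 3 remove [zhbf,fldac,bunsu] add [xmlli,yqrtc] -> 11 lines: nkhu nrlxs ofayf xtks xmlli yqrtc hqbm zyb wksc hwaos xou
Hunk 5: at line 7 remove [zyb] add [pty] -> 11 lines: nkhu nrlxs ofayf xtks xmlli yqrtc hqbm pty wksc hwaos xou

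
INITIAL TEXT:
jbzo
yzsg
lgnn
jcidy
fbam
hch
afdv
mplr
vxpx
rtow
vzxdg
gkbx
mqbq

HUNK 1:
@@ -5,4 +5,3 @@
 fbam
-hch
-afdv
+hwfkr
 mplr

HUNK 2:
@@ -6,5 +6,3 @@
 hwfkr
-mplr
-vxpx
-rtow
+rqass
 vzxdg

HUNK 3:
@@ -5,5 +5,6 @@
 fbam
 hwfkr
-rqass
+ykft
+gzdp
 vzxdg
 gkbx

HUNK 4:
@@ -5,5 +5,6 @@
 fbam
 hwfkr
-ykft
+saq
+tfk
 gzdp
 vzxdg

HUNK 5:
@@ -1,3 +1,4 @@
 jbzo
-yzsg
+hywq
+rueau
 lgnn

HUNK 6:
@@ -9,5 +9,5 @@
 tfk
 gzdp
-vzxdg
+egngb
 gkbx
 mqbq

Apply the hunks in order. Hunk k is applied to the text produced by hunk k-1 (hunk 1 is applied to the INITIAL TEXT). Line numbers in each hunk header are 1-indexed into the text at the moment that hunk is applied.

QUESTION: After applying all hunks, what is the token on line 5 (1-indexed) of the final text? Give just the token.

Answer: jcidy

Derivation:
Hunk 1: at line 5 remove [hch,afdv] add [hwfkr] -> 12 lines: jbzo yzsg lgnn jcidy fbam hwfkr mplr vxpx rtow vzxdg gkbx mqbq
Hunk 2: at line 6 remove [mplr,vxpx,rtow] add [rqass] -> 10 lines: jbzo yzsg lgnn jcidy fbam hwfkr rqass vzxdg gkbx mqbq
Hunk 3: at line 5 remove [rqass] add [ykft,gzdp] -> 11 lines: jbzo yzsg lgnn jcidy fbam hwfkr ykft gzdp vzxdg gkbx mqbq
Hunk 4: at line 5 remove [ykft] add [saq,tfk] -> 12 lines: jbzo yzsg lgnn jcidy fbam hwfkr saq tfk gzdp vzxdg gkbx mqbq
Hunk 5: at line 1 remove [yzsg] add [hywq,rueau] -> 13 lines: jbzo hywq rueau lgnn jcidy fbam hwfkr saq tfk gzdp vzxdg gkbx mqbq
Hunk 6: at line 9 remove [vzxdg] add [egngb] -> 13 lines: jbzo hywq rueau lgnn jcidy fbam hwfkr saq tfk gzdp egngb gkbx mqbq
Final line 5: jcidy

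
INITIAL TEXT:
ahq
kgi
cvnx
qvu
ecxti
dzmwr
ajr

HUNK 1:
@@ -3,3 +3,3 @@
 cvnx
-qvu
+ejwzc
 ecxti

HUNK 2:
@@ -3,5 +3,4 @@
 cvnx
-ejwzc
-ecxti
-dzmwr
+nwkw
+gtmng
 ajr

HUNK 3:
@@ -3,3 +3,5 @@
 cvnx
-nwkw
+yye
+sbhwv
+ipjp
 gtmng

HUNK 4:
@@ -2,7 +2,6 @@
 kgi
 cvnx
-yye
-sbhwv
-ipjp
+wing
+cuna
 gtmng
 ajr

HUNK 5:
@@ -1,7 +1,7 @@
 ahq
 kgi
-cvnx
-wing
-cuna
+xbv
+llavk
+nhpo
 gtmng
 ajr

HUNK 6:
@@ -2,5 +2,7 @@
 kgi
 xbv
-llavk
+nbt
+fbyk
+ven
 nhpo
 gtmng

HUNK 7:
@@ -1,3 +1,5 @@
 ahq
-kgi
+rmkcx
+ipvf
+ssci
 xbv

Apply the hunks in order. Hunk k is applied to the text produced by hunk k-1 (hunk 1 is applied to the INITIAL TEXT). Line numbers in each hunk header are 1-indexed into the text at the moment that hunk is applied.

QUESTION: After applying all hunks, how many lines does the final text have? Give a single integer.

Answer: 11

Derivation:
Hunk 1: at line 3 remove [qvu] add [ejwzc] -> 7 lines: ahq kgi cvnx ejwzc ecxti dzmwr ajr
Hunk 2: at line 3 remove [ejwzc,ecxti,dzmwr] add [nwkw,gtmng] -> 6 lines: ahq kgi cvnx nwkw gtmng ajr
Hunk 3: at line 3 remove [nwkw] add [yye,sbhwv,ipjp] -> 8 lines: ahq kgi cvnx yye sbhwv ipjp gtmng ajr
Hunk 4: at line 2 remove [yye,sbhwv,ipjp] add [wing,cuna] -> 7 lines: ahq kgi cvnx wing cuna gtmng ajr
Hunk 5: at line 1 remove [cvnx,wing,cuna] add [xbv,llavk,nhpo] -> 7 lines: ahq kgi xbv llavk nhpo gtmng ajr
Hunk 6: at line 2 remove [llavk] add [nbt,fbyk,ven] -> 9 lines: ahq kgi xbv nbt fbyk ven nhpo gtmng ajr
Hunk 7: at line 1 remove [kgi] add [rmkcx,ipvf,ssci] -> 11 lines: ahq rmkcx ipvf ssci xbv nbt fbyk ven nhpo gtmng ajr
Final line count: 11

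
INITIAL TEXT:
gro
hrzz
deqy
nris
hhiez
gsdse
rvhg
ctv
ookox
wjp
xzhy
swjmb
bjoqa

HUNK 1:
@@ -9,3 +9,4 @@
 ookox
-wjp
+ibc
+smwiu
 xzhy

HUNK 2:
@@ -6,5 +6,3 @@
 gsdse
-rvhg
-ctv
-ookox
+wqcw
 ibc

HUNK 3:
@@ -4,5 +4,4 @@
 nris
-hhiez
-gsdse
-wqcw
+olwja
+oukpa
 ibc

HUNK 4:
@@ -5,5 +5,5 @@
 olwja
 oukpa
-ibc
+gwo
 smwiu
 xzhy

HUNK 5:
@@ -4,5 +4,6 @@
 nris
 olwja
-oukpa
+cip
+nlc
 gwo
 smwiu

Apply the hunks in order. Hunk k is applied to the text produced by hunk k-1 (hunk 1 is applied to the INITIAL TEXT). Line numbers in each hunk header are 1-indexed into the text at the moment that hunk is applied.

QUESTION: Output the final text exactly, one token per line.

Hunk 1: at line 9 remove [wjp] add [ibc,smwiu] -> 14 lines: gro hrzz deqy nris hhiez gsdse rvhg ctv ookox ibc smwiu xzhy swjmb bjoqa
Hunk 2: at line 6 remove [rvhg,ctv,ookox] add [wqcw] -> 12 lines: gro hrzz deqy nris hhiez gsdse wqcw ibc smwiu xzhy swjmb bjoqa
Hunk 3: at line 4 remove [hhiez,gsdse,wqcw] add [olwja,oukpa] -> 11 lines: gro hrzz deqy nris olwja oukpa ibc smwiu xzhy swjmb bjoqa
Hunk 4: at line 5 remove [ibc] add [gwo] -> 11 lines: gro hrzz deqy nris olwja oukpa gwo smwiu xzhy swjmb bjoqa
Hunk 5: at line 4 remove [oukpa] add [cip,nlc] -> 12 lines: gro hrzz deqy nris olwja cip nlc gwo smwiu xzhy swjmb bjoqa

Answer: gro
hrzz
deqy
nris
olwja
cip
nlc
gwo
smwiu
xzhy
swjmb
bjoqa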